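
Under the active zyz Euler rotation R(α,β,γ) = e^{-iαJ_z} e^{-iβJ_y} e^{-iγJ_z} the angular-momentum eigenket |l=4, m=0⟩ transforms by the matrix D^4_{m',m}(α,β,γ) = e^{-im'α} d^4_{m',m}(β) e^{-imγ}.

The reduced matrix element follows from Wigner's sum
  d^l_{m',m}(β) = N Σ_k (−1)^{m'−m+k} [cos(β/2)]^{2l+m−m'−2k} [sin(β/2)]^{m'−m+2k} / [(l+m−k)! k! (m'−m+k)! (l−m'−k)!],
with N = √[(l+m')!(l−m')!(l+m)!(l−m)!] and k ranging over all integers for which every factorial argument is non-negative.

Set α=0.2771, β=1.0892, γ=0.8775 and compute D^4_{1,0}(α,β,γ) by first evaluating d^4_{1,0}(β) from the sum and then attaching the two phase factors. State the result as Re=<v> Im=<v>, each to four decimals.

Re=0.3307 Im=-0.0941

Split into d^4_{1,0}(β=1.0892) × two z-phases.
Half-angle: c=0.855335, s=0.518076. N=√(120·6·24·24)=643.987578
The bounds max(0,m−m')=0 and min(l+m,l−m')=3 give 4 terms
  k=0: (−1)^1·643.9876/(144)·0.8553^7·0.5181^1 = -0.775998
  k=1: (−1)^2·643.9876/(24)·0.8553^5·0.5181^3 = +1.708153
  k=2: (−1)^3·643.9876/(24)·0.8553^3·0.5181^5 = -0.626674
  k=3: (−1)^4·643.9876/(144)·0.8553^1·0.5181^7 = +0.038318
d^4_{1,0}(1.0892) = -0.775998 +1.708153 -0.626674 +0.038318 = +0.343799
Attach z-rotation phases: D = e^{-i(1)(0.2771)}·(+0.343799)·e^{-i(0)(0.8775)} = +0.330684-0.094052i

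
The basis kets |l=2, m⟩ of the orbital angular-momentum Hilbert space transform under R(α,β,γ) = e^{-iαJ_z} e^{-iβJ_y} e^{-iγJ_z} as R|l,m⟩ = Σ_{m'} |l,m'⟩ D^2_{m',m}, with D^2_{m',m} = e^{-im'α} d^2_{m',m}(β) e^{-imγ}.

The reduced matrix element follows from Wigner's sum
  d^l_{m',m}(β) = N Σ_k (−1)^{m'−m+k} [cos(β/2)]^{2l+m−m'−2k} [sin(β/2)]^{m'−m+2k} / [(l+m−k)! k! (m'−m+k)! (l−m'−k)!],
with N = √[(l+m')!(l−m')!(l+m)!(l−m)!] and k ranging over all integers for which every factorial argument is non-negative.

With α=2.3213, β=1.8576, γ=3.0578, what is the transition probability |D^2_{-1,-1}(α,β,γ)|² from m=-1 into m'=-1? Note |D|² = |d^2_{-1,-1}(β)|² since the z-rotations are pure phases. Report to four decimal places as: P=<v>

Split into d^2_{-1,-1}(β=1.8576) × two z-phases.
With c≡cos(β/2)=0.598795 and s≡sin(β/2)=0.800902, N=[1·6·1·6]^{1/2}=6.000000
The bounds max(0,m−m')=0 and min(l+m,l−m')=1 give 2 terms
  k=0: (−1)^0·6.0000/(6)·0.5988^4·0.8009^0 = +0.128562
  k=1: (−1)^1·6.0000/(2)·0.5988^2·0.8009^2 = -0.689981
d^2_{-1,-1}(1.8576) = +0.128562 -0.689981 = -0.561418
|D^2_{-1,-1}|² = |d^2_{-1,-1}(β)|² = (-0.561418)² = 0.315191 (the z-rotation phases have unit modulus)

P=0.3152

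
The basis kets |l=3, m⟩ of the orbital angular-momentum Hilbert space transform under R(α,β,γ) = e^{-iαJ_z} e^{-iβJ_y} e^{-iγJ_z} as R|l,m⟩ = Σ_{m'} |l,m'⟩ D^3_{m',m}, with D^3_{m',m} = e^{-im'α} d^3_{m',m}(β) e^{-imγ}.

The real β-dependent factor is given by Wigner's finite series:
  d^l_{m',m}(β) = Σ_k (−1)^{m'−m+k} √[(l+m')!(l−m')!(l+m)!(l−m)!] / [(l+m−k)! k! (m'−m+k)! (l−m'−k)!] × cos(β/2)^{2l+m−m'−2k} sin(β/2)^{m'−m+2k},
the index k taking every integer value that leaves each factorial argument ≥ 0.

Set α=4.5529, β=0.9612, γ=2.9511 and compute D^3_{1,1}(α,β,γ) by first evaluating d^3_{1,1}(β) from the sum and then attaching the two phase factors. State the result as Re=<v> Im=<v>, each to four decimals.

Split into d^3_{1,1}(β=0.9612) × two z-phases.
Half-angle: c=0.886718, s=0.462311. N=√(24·2·24·2)=48.000000
k: max(0,(1)−(1))=0 … min(3+(1),3−(1))=2
  k=0: (−1)^0·48.0000/(48)·0.8867^6·0.4623^0 = +0.486085
  k=1: (−1)^1·48.0000/(6)·0.8867^4·0.4623^2 = -1.057062
  k=2: (−1)^2·48.0000/(8)·0.8867^2·0.4623^4 = +0.215506
d^3_{1,1}(0.9612) = +0.486085 -1.057062 +0.215506 = -0.355471
Phases: e^{-i·(1)·4.5529}=-0.158814+0.987309i, e^{-i·(1)·2.9511}=-0.981911-0.189343i ⇒ D=-0.121884+0.333922i

Re=-0.1219 Im=0.3339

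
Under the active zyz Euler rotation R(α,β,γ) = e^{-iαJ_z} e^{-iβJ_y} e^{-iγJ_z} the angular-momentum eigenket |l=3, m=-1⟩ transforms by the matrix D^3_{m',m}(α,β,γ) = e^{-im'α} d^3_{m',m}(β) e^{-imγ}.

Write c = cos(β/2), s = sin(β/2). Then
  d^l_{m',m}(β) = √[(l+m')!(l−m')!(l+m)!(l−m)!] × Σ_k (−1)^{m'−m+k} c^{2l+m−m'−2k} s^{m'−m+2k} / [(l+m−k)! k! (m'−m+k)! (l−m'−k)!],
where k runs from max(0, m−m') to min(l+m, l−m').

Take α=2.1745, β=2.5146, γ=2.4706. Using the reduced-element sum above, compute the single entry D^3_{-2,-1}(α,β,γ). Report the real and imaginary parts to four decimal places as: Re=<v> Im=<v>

First d^3_{-2,-1}(β=2.5146), then the phase factors e^{-i(-2)α} and e^{-i(-1)γ}:
With c≡cos(β/2)=0.308386 and s≡sin(β/2)=0.951261, N=[1·120·2·24]^{1/2}=75.894664
k∈{1,2} keeps every argument non-negative
  k=1: (−1)^0·75.8947/(24)·0.3084^5·0.9513^1 = +0.008390
  k=2: (−1)^1·75.8947/(12)·0.3084^3·0.9513^3 = -0.159667
d^3_{-2,-1}(2.5146) = +0.008390 -0.159667 = -0.151277
D = (-0.355444-0.934698i)·(-0.151277)·(-0.783205+0.621764i) = -0.130029-0.077311i

Re=-0.1300 Im=-0.0773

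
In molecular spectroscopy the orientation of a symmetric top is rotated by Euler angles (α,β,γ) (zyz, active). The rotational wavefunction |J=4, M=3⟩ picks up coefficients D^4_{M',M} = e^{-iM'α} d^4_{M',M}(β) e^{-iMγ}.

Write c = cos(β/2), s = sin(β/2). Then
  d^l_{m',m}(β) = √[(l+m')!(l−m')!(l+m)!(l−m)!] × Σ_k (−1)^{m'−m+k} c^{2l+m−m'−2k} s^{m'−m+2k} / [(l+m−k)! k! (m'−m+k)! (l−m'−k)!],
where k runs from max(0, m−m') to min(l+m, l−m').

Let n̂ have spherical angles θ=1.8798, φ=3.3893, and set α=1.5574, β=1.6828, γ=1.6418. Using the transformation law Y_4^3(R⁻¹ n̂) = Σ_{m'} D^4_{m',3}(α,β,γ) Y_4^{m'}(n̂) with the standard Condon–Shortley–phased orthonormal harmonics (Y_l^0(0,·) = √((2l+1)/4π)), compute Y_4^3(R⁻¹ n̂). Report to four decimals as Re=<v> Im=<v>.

Need the full column D^4_{m',3} for m'=−4..4 at α=1.5574, β=1.6828, γ=1.6418.
cos(β/2)=0.666420, sin(β/2)=0.745577
d^4_{-4,3}: single k=7 term ⇒ +0.241401;  D = +0.063597+0.232873i
d^4_{-3,3}: k∈[6..7] ⇒ +0.534008 -0.095486 = +0.438523;  D = +0.424541-0.109851i
d^4_{-2,3}: k∈[5..6] ⇒ +0.765404 -0.319344 = +0.446060;  D = -0.105945-0.433296i
d^4_{-1,3}: k∈[4..5] ⇒ +0.806269 -0.605509 = +0.200760;  D = -0.195637+0.045066i
d^4_{0,3}: k∈[3..4] ⇒ +0.644585 -0.806807 = -0.162222;  D = -0.034294-0.158555i
d^4_{1,3}: k∈[2..3] ⇒ +0.386493 -0.806269 = -0.419776;  D = -0.411440+0.083238i
d^4_{2,3}: k∈[1..2] ⇒ +0.162851 -0.611507 = -0.448656;  D = +0.083066+0.440899i
d^4_{3,3}: k∈[0..1] ⇒ +0.038903 -0.340855 = -0.301952;  D = +0.297454-0.051925i
d^4_{4,3}: single k=0 term ⇒ -0.123104;  D = -0.019543-0.121543i
Y_4^{m'}(θ=1.8798,φ=3.3893) and Σ D·Y over m':
  (+0.0636+0.2329i)·(+0.1997-0.3049i)  (+0.4245-0.1099i)·(+0.2423-0.2227i)  (-0.1059-0.4333i)·(-0.0942+0.0509i)  (-0.1956+0.0451i)·(-0.3126+0.0791i)  (-0.0343-0.1586i)·(+0.0555+0.0000i)  (-0.4114+0.0832i)·(+0.3126+0.0791i)  (+0.0831+0.4409i)·(-0.0942-0.0509i)  (+0.2975-0.0519i)·(-0.2423-0.2227i)  (-0.0195-0.1215i)·(+0.1997+0.3049i)
Y_4^3(R⁻¹ n̂) = +0.078761-0.233102i

Re=0.0788 Im=-0.2331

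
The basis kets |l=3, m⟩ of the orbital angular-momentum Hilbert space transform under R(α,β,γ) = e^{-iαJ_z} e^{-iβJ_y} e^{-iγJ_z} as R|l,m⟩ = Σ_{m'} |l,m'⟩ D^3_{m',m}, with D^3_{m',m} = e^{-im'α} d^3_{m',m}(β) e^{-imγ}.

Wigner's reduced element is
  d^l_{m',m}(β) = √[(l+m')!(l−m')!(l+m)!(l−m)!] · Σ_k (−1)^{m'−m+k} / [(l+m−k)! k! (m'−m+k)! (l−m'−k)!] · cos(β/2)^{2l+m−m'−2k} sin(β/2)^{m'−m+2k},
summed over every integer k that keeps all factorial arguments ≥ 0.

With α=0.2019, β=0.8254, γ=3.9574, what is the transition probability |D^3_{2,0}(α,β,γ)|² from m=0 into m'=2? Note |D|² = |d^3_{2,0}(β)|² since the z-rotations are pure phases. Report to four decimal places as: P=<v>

P=0.2515

Split into d^3_{2,0}(β=0.8254) × two z-phases.
With c≡cos(β/2)=0.916041 and s≡sin(β/2)=0.401084, N=[120·1·6·6]^{1/2}=65.726707
k: max(0,(0)−(2))=0 … min(3+(0),3−(2))=1
  k=0: (−1)^2·65.7267/(12)·0.9160^4·0.4011^2 = +0.620428
  k=1: (−1)^3·65.7267/(12)·0.9160^2·0.4011^4 = -0.118941
d^3_{2,0}(0.8254) = +0.620428 -0.118941 = +0.501487
|D^3_{2,0}|² = |d^3_{2,0}(β)|² = (+0.501487)² = 0.251489 (the z-rotation phases have unit modulus)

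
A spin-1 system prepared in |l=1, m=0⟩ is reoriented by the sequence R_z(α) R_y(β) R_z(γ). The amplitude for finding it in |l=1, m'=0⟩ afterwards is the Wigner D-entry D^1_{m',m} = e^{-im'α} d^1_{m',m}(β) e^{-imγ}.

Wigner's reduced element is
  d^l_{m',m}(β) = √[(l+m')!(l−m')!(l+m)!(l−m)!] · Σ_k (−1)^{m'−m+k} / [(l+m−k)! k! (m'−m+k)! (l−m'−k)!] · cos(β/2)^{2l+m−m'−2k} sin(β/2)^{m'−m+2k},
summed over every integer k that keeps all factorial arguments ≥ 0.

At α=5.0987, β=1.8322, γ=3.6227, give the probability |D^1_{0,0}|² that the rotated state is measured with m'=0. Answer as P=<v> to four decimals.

Split into d^1_{0,0}(β=1.8322) × two z-phases.
c=cos(1.8322/2)=0.608918, s=sin(1.8322/2)=0.793233; N=√[1·1·1·1]=1.000000
Admissible k: 0..1 (factorial args all ≥0)
  k=0: (−1)^0·1.0000/(1)·0.6089^2·0.7932^0 = +0.370782
  k=1: (−1)^1·1.0000/(1)·0.6089^0·0.7932^2 = -0.629218
d^1_{0,0}(1.8322) = +0.370782 -0.629218 = -0.258437
|D^1_{0,0}|² = |d^1_{0,0}(β)|² = (-0.258437)² = 0.066790 (the z-rotation phases have unit modulus)

P=0.0668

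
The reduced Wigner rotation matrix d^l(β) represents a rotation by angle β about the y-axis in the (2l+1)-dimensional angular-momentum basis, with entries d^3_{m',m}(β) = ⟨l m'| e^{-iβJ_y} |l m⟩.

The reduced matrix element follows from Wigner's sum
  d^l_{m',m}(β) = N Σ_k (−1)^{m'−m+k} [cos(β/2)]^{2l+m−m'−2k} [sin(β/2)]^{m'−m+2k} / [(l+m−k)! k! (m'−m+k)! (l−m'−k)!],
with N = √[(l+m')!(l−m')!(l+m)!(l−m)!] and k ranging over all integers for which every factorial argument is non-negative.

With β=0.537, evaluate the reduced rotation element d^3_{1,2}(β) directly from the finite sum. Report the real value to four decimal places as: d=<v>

d=0.5932

d^3_{1,2}(β=0.537) via Wigner's sum:
c=cos(0.537/2)=0.964170, s=sin(0.537/2)=0.265285; N=√[24·2·120·1]=75.894664
The bounds max(0,m−m')=1 and min(l+m,l−m')=2 give 2 terms
  k=1: (−1)^0·75.8947/(24)·0.9642^5·0.2653^1 = +0.699007
  k=2: (−1)^1·75.8947/(12)·0.9642^3·0.2653^3 = -0.105835
d^3_{1,2}(0.537) = +0.699007 -0.105835 = +0.593171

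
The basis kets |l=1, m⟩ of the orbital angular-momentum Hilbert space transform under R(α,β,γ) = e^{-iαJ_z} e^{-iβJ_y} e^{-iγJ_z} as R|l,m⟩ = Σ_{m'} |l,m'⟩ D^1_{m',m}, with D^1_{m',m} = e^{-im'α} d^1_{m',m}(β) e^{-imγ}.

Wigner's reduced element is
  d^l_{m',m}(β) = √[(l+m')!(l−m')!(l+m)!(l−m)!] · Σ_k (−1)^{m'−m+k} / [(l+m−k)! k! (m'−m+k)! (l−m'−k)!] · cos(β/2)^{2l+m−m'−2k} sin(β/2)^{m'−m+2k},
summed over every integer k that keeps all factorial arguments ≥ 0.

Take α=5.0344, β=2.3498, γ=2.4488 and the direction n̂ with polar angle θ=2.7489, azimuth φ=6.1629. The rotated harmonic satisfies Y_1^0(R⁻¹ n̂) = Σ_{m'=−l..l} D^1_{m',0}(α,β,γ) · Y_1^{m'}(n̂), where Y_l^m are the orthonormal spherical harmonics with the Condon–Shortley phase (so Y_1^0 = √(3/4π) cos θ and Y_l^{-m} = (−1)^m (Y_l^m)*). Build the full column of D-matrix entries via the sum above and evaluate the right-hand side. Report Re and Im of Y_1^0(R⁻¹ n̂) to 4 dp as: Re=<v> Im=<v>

Need the full column D^1_{m',0} for m'=−1..1 at α=5.0344, β=2.3498, γ=2.4488.
cos(β/2)=0.385635, sin(β/2)=0.922651
d^1_{-1,0}: single k=1 term ⇒ +0.503187;  D = +0.159246-0.477324i
d^1_{0,0}: k∈[0..1] ⇒ +0.148715 -0.851285 = -0.702571;  D = -0.702571+0.000000i
d^1_{1,0}: single k=0 term ⇒ -0.503187;  D = -0.159246-0.477324i
Y_1^{m'}(θ=2.7489,φ=6.1629) and Σ D·Y over m':
  (+0.1592-0.4773i)·(+0.1313+0.0159i)  (-0.7026+0.0000i)·(-0.4514+0.0000i)  (-0.1592-0.4773i)·(-0.1313+0.0159i)
Y_1^0(R⁻¹ n̂) = +0.374098+0.000000i

Re=0.3741 Im=0.0000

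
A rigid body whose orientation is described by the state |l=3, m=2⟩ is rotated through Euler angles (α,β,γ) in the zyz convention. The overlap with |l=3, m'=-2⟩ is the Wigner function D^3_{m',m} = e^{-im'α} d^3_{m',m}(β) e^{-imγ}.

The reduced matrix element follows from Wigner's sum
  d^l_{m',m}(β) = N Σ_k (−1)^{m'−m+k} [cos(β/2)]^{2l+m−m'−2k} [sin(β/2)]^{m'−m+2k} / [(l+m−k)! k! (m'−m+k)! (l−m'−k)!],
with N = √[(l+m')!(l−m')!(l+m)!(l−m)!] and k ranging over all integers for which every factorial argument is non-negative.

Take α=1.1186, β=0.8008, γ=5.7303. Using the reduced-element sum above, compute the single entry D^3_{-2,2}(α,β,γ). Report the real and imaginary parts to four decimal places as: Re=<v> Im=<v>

First d^3_{-2,2}(β=0.8008), then the phase factors e^{-i(-2)α} and e^{-i(2)γ}:
c=cos(0.8008/2)=0.920905, s=sin(0.8008/2)=0.389787; N=√[1·120·120·1]=120.000000
k: max(0,(2)−(-2))=4 … min(3+(2),3−(-2))=5
  k=4: (−1)^0·120.0000/(24)·0.9209^2·0.3898^4 = +0.097883
  k=5: (−1)^1·120.0000/(120)·0.9209^0·0.3898^6 = -0.003507
d^3_{-2,2}(0.8008) = +0.097883 -0.003507 = +0.094376
Attach z-rotation phases: D = e^{-i(-2)(1.1186)}·(+0.094376)·e^{-i(2)(5.7303)} = -0.092469-0.018877i

Re=-0.0925 Im=-0.0189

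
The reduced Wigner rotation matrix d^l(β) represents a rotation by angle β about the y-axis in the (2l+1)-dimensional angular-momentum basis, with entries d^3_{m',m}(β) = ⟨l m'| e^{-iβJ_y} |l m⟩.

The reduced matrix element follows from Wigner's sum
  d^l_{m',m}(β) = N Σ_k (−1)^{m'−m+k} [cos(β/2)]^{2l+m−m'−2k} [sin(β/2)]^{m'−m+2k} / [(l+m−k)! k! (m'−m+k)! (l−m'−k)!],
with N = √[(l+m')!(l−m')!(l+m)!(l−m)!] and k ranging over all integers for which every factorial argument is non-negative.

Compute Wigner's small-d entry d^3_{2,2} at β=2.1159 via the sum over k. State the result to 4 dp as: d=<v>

d=-0.2061

d^3_{2,2}(β=2.1159) via Wigner's sum:
With c≡cos(β/2)=0.490659 and s≡sin(β/2)=0.871351, N=[120·1·120·1]^{1/2}=120.000000
The bounds max(0,m−m')=0 and min(l+m,l−m')=1 give 2 terms
  k=0: (−1)^0·120.0000/(120)·0.4907^6·0.8714^0 = +0.013953
  k=1: (−1)^1·120.0000/(24)·0.4907^4·0.8714^2 = -0.220028
d^3_{2,2}(2.1159) = +0.013953 -0.220028 = -0.206074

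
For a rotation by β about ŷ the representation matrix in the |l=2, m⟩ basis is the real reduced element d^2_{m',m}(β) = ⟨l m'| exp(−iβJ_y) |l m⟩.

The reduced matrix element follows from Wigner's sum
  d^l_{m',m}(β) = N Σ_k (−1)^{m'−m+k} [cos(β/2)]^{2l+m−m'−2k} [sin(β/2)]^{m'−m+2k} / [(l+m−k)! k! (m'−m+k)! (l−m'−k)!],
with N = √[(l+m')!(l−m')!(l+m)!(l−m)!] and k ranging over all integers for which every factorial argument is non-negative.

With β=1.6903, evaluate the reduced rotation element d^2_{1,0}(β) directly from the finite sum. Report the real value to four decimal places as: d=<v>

d^2_{1,0}(β=1.6903) via Wigner's sum:
Half-angle: c=0.663619, s=0.748071. N=√(6·1·2·2)=4.898979
k∈{0,1} keeps every argument non-negative
  k=0: (−1)^1·4.8990/(2)·0.6636^3·0.7481^1 = -0.535519
  k=1: (−1)^2·4.8990/(2)·0.6636^1·0.7481^3 = +0.680491
d^2_{1,0}(1.6903) = -0.535519 +0.680491 = +0.144972

d=0.1450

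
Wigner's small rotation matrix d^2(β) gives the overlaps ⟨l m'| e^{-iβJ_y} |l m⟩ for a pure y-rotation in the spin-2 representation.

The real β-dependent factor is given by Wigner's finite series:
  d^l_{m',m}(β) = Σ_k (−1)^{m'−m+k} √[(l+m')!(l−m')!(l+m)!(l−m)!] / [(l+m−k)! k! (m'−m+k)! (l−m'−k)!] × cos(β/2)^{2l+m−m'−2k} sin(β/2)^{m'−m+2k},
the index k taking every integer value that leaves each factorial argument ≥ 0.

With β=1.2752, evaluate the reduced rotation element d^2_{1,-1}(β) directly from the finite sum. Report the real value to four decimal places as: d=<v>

d=0.5608

d^2_{1,-1}(β=1.2752) via Wigner's sum:
Half-angle: c=0.803527, s=0.595269. N=√(6·1·1·6)=6.000000
Admissible k: 0..1 (factorial args all ≥0)
  k=0: (−1)^2·6.0000/(2)·0.8035^2·0.5953^2 = +0.686354
  k=1: (−1)^3·6.0000/(6)·0.8035^0·0.5953^4 = -0.125560
d^2_{1,-1}(1.2752) = +0.686354 -0.125560 = +0.560793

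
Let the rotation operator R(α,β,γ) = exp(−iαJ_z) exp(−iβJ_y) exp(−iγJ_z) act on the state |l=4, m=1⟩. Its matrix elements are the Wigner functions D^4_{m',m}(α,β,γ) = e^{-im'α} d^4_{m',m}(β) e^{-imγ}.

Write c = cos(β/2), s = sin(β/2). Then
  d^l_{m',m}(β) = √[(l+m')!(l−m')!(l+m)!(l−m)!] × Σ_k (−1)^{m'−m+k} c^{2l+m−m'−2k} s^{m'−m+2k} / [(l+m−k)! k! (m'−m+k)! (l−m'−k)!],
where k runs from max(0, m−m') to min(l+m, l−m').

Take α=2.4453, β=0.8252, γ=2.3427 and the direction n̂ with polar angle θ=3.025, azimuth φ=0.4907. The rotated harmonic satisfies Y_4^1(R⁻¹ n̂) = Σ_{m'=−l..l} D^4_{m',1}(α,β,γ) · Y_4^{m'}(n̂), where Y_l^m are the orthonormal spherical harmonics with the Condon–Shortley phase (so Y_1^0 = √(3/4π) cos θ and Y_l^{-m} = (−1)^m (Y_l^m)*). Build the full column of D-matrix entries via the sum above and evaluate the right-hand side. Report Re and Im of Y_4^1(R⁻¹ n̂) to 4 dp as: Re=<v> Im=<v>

Re=-0.0920 Im=-0.0694

Need the full column D^4_{m',1} for m'=−4..4 at α=2.4453, β=0.8252, γ=2.3427.
cos(β/2)=0.916081, sin(β/2)=0.400992
d^4_{-4,1}: single k=5 term ⇒ +0.059645;  D = +0.024075+0.054571i
d^4_{-3,1}: k∈[4..5] ⇒ +0.240880 -0.027692 = +0.213188;  D = +0.059082-0.204837i
d^4_{-2,1}: k∈[3..5] ⇒ +0.588293 -0.169079 +0.006479 = +0.425694;  D = -0.352849+0.238144i
d^4_{-1,1}: k∈[2..5] ⇒ +0.950335 -0.546264 +0.052333 -0.000668 = +0.455736;  D = +0.453339+0.046677i
d^4_{0,1}: k∈[1..4] ⇒ +0.970934 -1.116208 +0.213870 -0.006830 = +0.061766;  D = -0.043082-0.044260i
d^4_{1,1}: k∈[0..3] ⇒ +0.495989 -1.425502 +0.546264 -0.034889 = -0.418138;  D = -0.031586-0.416943i
d^4_{2,1}: k∈[0..2] ⇒ -0.921108 +0.882440 -0.112719 = -0.151388;  D = -0.088046+0.123151i
d^4_{3,1}: k∈[0..1] ⇒ +0.754305 -0.240880 = +0.513425;  D = -0.496975+0.128924i
d^4_{4,1}: single k=0 term ⇒ -0.311296;  D = -0.281317-0.133288i
Y_4^{m'}(θ=3.025,φ=0.4907) and Σ D·Y over m':
  (+0.0241+0.0546i)·(-0.0000-0.0001i)  (+0.0591-0.2048i)·(-0.0002+0.0019i)  (-0.3528+0.2381i)·(+0.0149-0.0222i)  (+0.4533+0.0467i)·(-0.1883+0.1006i)  (-0.0431-0.0443i)·(+0.7897+0.0000i)  (-0.0316-0.4169i)·(+0.1883+0.1006i)  (-0.0880+0.1232i)·(+0.0149+0.0222i)  (-0.4970+0.1289i)·(+0.0002+0.0019i)  (-0.2813-0.1333i)·(-0.0000+0.0001i)
Y_4^1(R⁻¹ n̂) = -0.092008-0.069371i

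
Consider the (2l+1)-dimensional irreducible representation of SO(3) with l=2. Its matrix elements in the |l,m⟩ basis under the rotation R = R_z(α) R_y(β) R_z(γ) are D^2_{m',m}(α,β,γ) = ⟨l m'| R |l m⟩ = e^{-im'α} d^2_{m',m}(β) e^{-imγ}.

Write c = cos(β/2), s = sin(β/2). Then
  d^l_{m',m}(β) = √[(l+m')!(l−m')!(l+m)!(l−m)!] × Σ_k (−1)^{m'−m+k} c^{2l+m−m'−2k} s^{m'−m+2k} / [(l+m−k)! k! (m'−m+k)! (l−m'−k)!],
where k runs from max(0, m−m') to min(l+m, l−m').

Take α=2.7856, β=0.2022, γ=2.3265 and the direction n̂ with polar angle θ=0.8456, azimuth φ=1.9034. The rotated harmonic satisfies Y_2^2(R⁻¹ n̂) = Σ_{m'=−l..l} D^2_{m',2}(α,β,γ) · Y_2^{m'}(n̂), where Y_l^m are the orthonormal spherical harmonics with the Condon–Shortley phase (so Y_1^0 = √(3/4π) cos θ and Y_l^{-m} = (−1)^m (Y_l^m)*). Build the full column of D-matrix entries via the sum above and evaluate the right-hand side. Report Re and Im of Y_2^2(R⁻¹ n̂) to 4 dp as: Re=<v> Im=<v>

Re=0.1534 Im=-0.0773

Need the full column D^2_{m',2} for m'=−2..2 at α=2.7856, β=0.2022, γ=2.3265.
cos(β/2)=0.994894, sin(β/2)=0.100928
d^2_{-2,2}: single k=4 term ⇒ +0.000104;  D = +0.000063+0.000082i
d^2_{-1,2}: single k=3 term ⇒ +0.002046;  D = -0.000598-0.001956i
d^2_{0,2}: single k=2 term ⇒ +0.024697;  D = -0.001466+0.024654i
d^2_{1,2}: single k=1 term ⇒ +0.198779;  D = +0.080215-0.181876i
d^2_{2,2}: single k=0 term ⇒ +0.979731;  D = -0.682991+0.702421i
Y_2^{m'}(θ=0.8456,φ=1.9034) and Σ D·Y over m':
  (+0.0001+0.0001i)·(-0.1702+0.1335i)  (-0.0006-0.0020i)·(-0.1252-0.3625i)  (-0.0015+0.0247i)·(+0.1009+0.0000i)  (+0.0802-0.1819i)·(+0.1252-0.3625i)  (-0.6830+0.7024i)·(-0.1702-0.1335i)
Y_2^2(R⁻¹ n̂) = +0.153361-0.077266i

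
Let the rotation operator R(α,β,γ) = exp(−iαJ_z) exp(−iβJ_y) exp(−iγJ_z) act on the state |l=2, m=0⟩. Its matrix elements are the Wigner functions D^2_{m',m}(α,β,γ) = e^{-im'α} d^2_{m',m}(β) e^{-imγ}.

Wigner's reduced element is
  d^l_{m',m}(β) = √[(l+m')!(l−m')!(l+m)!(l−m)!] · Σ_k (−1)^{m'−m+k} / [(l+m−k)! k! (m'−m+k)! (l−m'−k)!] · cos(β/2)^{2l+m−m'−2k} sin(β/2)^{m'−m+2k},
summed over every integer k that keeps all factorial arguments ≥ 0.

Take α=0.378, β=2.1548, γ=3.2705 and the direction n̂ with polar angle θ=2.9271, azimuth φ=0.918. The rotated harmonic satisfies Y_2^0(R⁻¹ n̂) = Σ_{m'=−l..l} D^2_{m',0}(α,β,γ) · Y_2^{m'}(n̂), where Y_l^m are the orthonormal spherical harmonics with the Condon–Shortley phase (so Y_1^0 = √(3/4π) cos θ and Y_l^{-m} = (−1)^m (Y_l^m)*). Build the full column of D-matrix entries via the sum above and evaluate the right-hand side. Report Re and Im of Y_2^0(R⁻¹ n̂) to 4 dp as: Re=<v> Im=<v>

Re=0.1364 Im=0.0000

Need the full column D^2_{m',0} for m'=−2..2 at α=0.378, β=2.1548, γ=3.2705.
cos(β/2)=0.473620, sin(β/2)=0.880729
d^2_{-2,0}: single k=2 term ⇒ +0.426207;  D = +0.310102+0.292385i
d^2_{-1,0}: k∈[1..2] ⇒ +0.229196 -0.792561 = -0.563365;  D = -0.523594-0.207917i
d^2_{0,0}: k∈[0..2] ⇒ +0.050318 -0.695993 +0.601686 = -0.043989;  D = -0.043989+0.000000i
d^2_{1,0}: k∈[0..1] ⇒ -0.229196 +0.792561 = +0.563365;  D = +0.523594-0.207917i
d^2_{2,0}: single k=0 term ⇒ +0.426207;  D = +0.310102-0.292385i
Y_2^{m'}(θ=2.9271,φ=0.918) and Σ D·Y over m':
  (+0.3101+0.2924i)·(-0.0046-0.0169i)  (-0.5236-0.2079i)·(-0.0976+0.1276i)  (-0.0440+0.0000i)·(+0.5879+0.0000i)  (+0.5236-0.2079i)·(+0.0976+0.1276i)  (+0.3101-0.2924i)·(-0.0046+0.0169i)
Y_2^0(R⁻¹ n̂) = +0.136442-0.000000i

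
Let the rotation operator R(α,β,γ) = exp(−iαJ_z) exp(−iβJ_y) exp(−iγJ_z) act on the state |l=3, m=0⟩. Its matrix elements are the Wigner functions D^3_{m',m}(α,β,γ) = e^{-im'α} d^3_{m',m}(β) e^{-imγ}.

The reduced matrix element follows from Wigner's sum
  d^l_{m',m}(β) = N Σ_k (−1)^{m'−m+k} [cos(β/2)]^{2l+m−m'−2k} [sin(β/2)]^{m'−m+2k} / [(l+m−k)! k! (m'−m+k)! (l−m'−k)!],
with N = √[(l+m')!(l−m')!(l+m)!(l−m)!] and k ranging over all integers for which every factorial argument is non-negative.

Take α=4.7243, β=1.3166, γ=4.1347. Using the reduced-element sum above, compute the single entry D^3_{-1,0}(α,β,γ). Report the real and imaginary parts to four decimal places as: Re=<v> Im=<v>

Re=-0.0034 Im=0.2866

First d^3_{-1,0}(β=1.3166), then the phase factors e^{-i(-1)α} and e^{-i(0)γ}:
c=cos(1.3166/2)=0.791033, s=sin(1.3166/2)=0.611773; N=√[2·24·6·6]=41.569219
k: max(0,(0)−(-1))=1 … min(3+(0),3−(-1))=3
  k=1: (−1)^0·41.5692/(12)·0.7910^5·0.6118^1 = +0.656379
  k=2: (−1)^1·41.5692/(4)·0.7910^3·0.6118^3 = -1.177788
  k=3: (−1)^2·41.5692/(12)·0.7910^1·0.6118^5 = +0.234821
d^3_{-1,0}(1.3166) = +0.656379 -1.177788 +0.234821 = -0.286588
D = (+0.011911-0.999929i)·(-0.286588)·(+1.000000+0.000000i) = -0.003413+0.286567i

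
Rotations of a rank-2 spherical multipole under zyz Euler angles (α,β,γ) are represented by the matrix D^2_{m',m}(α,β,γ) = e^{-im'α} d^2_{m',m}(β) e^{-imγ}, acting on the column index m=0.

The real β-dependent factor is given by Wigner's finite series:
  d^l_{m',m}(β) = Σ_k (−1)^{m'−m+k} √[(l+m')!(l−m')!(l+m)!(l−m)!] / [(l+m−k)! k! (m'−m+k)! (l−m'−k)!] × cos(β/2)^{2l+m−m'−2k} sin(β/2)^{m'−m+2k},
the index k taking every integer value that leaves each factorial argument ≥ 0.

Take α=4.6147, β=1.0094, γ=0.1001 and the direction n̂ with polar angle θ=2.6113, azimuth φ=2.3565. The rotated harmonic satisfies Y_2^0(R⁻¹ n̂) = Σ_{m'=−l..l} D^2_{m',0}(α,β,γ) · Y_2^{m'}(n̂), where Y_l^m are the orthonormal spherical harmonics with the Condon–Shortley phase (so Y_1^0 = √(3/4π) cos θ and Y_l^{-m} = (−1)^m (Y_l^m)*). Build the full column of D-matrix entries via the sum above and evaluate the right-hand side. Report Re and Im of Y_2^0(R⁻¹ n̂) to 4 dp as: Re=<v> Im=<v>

Re=0.1901 Im=0.0000

Need the full column D^2_{m',0} for m'=−2..2 at α=4.6147, β=1.0094, γ=0.1001.
cos(β/2)=0.875320, sin(β/2)=0.483545
d^2_{-2,0}: single k=2 term ⇒ +0.438816;  D = -0.430467+0.085191i
d^2_{-1,0}: k∈[1..2] ⇒ +0.794351 -0.242411 = +0.551940;  D = -0.053833-0.549308i
d^2_{0,0}: k∈[0..2] ⇒ +0.587038 -0.716584 +0.054670 = -0.074875;  D = -0.074875+0.000000i
d^2_{1,0}: k∈[0..1] ⇒ -0.794351 +0.242411 = -0.551940;  D = +0.053833-0.549308i
d^2_{2,0}: single k=0 term ⇒ +0.438816;  D = -0.430467-0.085191i
Y_2^{m'}(θ=2.6113,φ=2.3565) and Σ D·Y over m':
  (-0.4305+0.0852i)·(+0.0001+0.0988i)  (-0.0538-0.5493i)·(+0.2384+0.2383i)  (-0.0749+0.0000i)·(+0.3887+0.0000i)  (+0.0538-0.5493i)·(-0.2384+0.2383i)  (-0.4305-0.0852i)·(+0.0001-0.0988i)
Y_2^0(R⁻¹ n̂) = +0.190111-0.000000i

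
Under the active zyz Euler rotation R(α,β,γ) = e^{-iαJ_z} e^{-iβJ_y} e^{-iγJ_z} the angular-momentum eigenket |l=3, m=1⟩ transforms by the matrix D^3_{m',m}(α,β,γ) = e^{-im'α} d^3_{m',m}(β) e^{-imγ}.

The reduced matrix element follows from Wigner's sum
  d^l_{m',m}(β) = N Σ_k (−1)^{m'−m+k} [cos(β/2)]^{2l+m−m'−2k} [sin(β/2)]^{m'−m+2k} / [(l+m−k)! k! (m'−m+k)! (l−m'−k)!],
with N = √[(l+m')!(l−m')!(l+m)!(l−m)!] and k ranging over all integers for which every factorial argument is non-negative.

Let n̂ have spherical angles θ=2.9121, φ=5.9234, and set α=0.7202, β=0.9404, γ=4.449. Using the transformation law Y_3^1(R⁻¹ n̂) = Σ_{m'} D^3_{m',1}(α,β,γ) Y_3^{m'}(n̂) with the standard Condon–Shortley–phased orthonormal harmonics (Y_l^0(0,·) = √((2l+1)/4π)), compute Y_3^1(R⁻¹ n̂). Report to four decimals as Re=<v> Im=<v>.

Need the full column D^3_{m',1} for m'=−3..3 at α=0.7202, β=0.9404, γ=4.449.
cos(β/2)=0.891478, sin(β/2)=0.453065
d^3_{-3,1}: single k=4 term ⇒ +0.129690;  D = -0.085282-0.097706i
d^3_{-2,1}: k∈[3..4] ⇒ +0.416718 -0.053816 = +0.362902;  D = -0.359697-0.048121i
d^3_{-1,1}: k∈[2..4] ⇒ +0.777881 -0.267887 +0.008649 = +0.518643;  D = -0.431766+0.287348i
d^3_{0,1}: k∈[1..3] ⇒ +0.883697 -0.684737 +0.058952 = +0.257912;  D = -0.067148+0.249018i
d^3_{1,1}: k∈[0..2] ⇒ +0.501953 -1.037175 +0.200915 = -0.334307;  D = -0.147459-0.300029i
d^3_{2,1}: k∈[0..1] ⇒ -0.806701 +0.416718 = -0.389983;  D = -0.360135-0.149631i
d^3_{3,1}: single k=0 term ⇒ +0.502120;  D = +0.475607-0.161004i
Y_3^{m'}(θ=2.9121,φ=5.9234) and Σ D·Y over m':
  (-0.0853-0.0977i)·(+0.0023+0.0043i)  (-0.3597-0.0481i)·(-0.0387-0.0339i)  (-0.4318+0.2873i)·(+0.2574+0.0968i)  (-0.0671+0.2490i)·(-0.6328+0.0000i)  (-0.1475-0.3000i)·(-0.2574+0.0968i)  (-0.3601-0.1496i)·(-0.0387+0.0339i)  (+0.4756-0.1610i)·(-0.0023+0.0043i)
Y_3^1(R⁻¹ n̂) = +0.001672-0.052964i

Re=0.0017 Im=-0.0530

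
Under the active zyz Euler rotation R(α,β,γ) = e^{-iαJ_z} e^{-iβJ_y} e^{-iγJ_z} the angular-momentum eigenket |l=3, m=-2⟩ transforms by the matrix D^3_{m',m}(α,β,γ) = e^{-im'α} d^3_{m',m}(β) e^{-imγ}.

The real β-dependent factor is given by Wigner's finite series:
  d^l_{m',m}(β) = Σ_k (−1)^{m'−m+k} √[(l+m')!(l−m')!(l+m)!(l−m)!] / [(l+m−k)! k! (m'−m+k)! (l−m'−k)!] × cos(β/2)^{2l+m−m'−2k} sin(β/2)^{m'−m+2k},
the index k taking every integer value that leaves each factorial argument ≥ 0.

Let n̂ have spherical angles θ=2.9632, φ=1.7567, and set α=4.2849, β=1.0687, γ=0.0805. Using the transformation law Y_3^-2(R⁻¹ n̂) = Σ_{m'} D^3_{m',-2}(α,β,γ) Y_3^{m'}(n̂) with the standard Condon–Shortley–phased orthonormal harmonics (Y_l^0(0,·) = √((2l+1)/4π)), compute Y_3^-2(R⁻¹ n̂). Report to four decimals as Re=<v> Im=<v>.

Re=-0.3587 Im=-0.1590

Need the full column D^3_{m',-2} for m'=−3..3 at α=4.2849, β=1.0687, γ=0.0805.
cos(β/2)=0.860600, sin(β/2)=0.509282
d^3_{-3,-2}: single k=1 term ⇒ +0.588898;  D = +0.530443+0.255795i
d^3_{-2,-2}: k∈[0..1] ⇒ +0.406263 -0.711363 = -0.305100;  D = +0.234533-0.195142i
d^3_{-1,-2}: k∈[0..1] ⇒ -0.760264 +0.532486 = -0.227778;  D = +0.059984+0.219738i
d^3_{0,-2}: k∈[0..1] ⇒ +0.779259 -0.272895 = +0.506364;  D = +0.499816+0.081173i
d^3_{1,-2}: k∈[0..1] ⇒ -0.532486 +0.093238 = -0.439248;  D = +0.243829-0.365358i
d^3_{2,-2}: k∈[0..1] ⇒ +0.249118 -0.017448 = +0.231670;  D = -0.122041-0.196918i
d^3_{3,-2}: single k=0 term ⇒ -0.072222;  D = -0.071637+0.009171i
Y_3^{m'}(θ=2.9632,φ=1.7567) and Σ D·Y over m':
  (+0.5304+0.2558i)·(+0.0012+0.0020i)  (+0.2345-0.1951i)·(+0.0295-0.0115i)  (+0.0600+0.2197i)·(-0.0407-0.2166i)  (+0.4998+0.0812i)·(-0.6767+0.0000i)  (+0.2438-0.3654i)·(+0.0407-0.2166i)  (-0.1220-0.1969i)·(+0.0295+0.0115i)  (-0.0716+0.0092i)·(-0.0012+0.0020i)
Y_3^-2(R⁻¹ n̂) = -0.358709-0.159014i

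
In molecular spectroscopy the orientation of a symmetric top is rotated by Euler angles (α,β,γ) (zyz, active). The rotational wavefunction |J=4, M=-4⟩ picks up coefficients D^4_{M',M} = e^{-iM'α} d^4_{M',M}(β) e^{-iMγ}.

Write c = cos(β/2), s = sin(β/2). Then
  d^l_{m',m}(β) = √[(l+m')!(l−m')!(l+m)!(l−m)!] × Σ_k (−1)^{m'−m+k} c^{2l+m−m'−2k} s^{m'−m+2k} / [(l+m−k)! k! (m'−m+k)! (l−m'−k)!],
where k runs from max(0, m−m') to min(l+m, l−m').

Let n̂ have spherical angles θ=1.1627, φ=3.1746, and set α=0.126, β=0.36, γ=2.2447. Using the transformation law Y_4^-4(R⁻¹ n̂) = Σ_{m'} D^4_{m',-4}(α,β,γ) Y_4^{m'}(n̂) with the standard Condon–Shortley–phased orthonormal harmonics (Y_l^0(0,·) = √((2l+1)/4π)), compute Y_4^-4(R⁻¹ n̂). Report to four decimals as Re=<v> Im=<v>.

Re=-0.4380 Im=0.0458

Need the full column D^4_{m',-4} for m'=−4..4 at α=0.126, β=0.36, γ=2.2447.
cos(β/2)=0.983844, sin(β/2)=0.179030
d^4_{-4,-4}: single k=0 term ⇒ +0.877827;  D = -0.876350-0.050905i
d^4_{-3,-4}: single k=0 term ⇒ -0.451807;  D = +0.450763-0.030689i
d^4_{-2,-4}: single k=0 term ⇒ +0.153810;  D = -0.150926+0.029649i
d^4_{-1,-4}: single k=0 term ⇒ -0.039582;  D = +0.037573-0.012450i
d^4_{0,-4}: single k=0 term ⇒ +0.008053;  D = -0.007265+0.003474i
d^4_{1,-4}: single k=0 term ⇒ -0.001311;  D = +0.001102-0.000709i
d^4_{2,-4}: single k=0 term ⇒ +0.000169;  D = -0.000129+0.000108i
d^4_{3,-4}: single k=0 term ⇒ -0.000016;  D = +0.000011-0.000012i
d^4_{4,-4}: single k=0 term ⇒ +0.000001;  D = -0.000001+0.000001i
Y_4^{m'}(θ=1.1627,φ=3.1746) and Σ D·Y over m':
  (-0.8763-0.0509i)·(+0.3114-0.0414i)  (+0.4508-0.0307i)·(-0.3823+0.0380i)  (-0.1509+0.0296i)·(+0.0288-0.0019i)  (+0.0376-0.0125i)·(+0.3268-0.0108i)  (-0.0073+0.0035i)·(-0.0906+0.0000i)  (+0.0011-0.0007i)·(-0.3268-0.0108i)  (-0.0001+0.0001i)·(+0.0288+0.0019i)  (+0.0000-0.0000i)·(+0.3823+0.0380i)  (-0.0000+0.0000i)·(+0.3114+0.0414i)
Y_4^-4(R⁻¹ n̂) = -0.437980+0.045809i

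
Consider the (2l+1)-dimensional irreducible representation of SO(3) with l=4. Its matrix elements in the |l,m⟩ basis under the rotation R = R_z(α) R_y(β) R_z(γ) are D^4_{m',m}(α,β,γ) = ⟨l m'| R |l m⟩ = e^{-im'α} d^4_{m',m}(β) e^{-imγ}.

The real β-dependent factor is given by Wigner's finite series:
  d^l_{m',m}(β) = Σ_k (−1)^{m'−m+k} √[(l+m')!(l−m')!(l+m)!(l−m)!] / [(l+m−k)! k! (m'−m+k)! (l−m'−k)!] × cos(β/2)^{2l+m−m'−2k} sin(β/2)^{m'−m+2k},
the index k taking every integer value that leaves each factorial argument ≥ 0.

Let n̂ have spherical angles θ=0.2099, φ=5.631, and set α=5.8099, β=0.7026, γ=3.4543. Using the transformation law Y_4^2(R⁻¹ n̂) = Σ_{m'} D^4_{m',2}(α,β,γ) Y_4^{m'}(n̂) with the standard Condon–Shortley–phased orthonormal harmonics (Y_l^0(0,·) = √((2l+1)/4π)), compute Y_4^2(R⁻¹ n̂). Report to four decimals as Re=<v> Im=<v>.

Need the full column D^4_{m',2} for m'=−4..4 at α=5.8099, β=0.7026, γ=3.4543.
cos(β/2)=0.938926, sin(β/2)=0.344119
d^4_{-4,2}: single k=6 term ⇒ +0.007746;  D = -0.006291-0.004520i
d^4_{-3,2}: k∈[5..6] ⇒ +0.044835 -0.002007 = +0.042828;  D = -0.019567-0.038097i
d^4_{-2,2}: k∈[4..6] ⇒ +0.163475 -0.017567 +0.000197 = +0.146104;  D = -0.000174-0.146104i
d^4_{-1,2}: k∈[3..5] ⇒ +0.420530 -0.084731 +0.002276 = +0.338075;  D = +0.153741-0.301096i
d^4_{0,2}: k∈[2..4] ⇒ +0.769709 -0.275708 +0.013888 = +0.507889;  D = +0.411756-0.297335i
d^4_{1,2}: k∈[1..3] ⇒ +0.939214 -0.630795 +0.056487 = +0.364906;  D = +0.360692-0.055299i
d^4_{2,2}: k∈[0..2] ⇒ +0.604020 -0.973613 +0.163475 = -0.206118;  D = -0.195580-0.065064i
d^4_{3,2}: k∈[0..1] ⇒ -0.828309 +0.333785 = -0.494524;  D = -0.346505-0.352829i
d^4_{4,2}: single k=0 term ⇒ +0.429323;  D = +0.128132+0.409757i
Y_4^{m'}(θ=0.2099,φ=5.631) and Σ D·Y over m':
  (-0.0063-0.0045i)·(-0.0007+0.0004i)  (-0.0196-0.0381i)·(-0.0042+0.0103i)  (-0.0002-0.1461i)·(+0.0218+0.0798i)  (+0.1537-0.3011i)·(+0.2832+0.2163i)  (+0.4118-0.2973i)·(+0.6696+0.0000i)  (+0.3607-0.0553i)·(-0.2832+0.2163i)  (-0.1956-0.0651i)·(+0.0218-0.0798i)  (-0.3465-0.3528i)·(+0.0042+0.0103i)  (+0.1281+0.4098i)·(-0.0007-0.0004i)
Y_4^2(R⁻¹ n̂) = +0.299103-0.151856i

Re=0.2991 Im=-0.1519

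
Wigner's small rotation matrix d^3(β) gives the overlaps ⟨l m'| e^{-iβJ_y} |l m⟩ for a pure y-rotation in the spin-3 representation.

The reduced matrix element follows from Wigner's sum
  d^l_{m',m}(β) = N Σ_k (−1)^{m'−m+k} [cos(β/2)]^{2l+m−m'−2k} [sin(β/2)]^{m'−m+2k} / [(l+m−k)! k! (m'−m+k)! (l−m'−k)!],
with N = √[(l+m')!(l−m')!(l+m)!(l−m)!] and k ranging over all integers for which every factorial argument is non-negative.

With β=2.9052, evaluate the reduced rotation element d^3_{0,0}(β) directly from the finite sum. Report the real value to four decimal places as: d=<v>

d=-0.8389

d^3_{0,0}(β=2.9052) via Wigner's sum:
With c≡cos(β/2)=0.117921 and s≡sin(β/2)=0.993023, N=[6·6·6·6]^{1/2}=36.000000
k: max(0,(0)−(0))=0 … min(3+(0),3−(0))=3
  k=0: (−1)^0·36.0000/(36)·0.1179^6·0.9930^0 = +0.000003
  k=1: (−1)^1·36.0000/(4)·0.1179^4·0.9930^2 = -0.001716
  k=2: (−1)^2·36.0000/(4)·0.1179^2·0.9930^4 = +0.121693
  k=3: (−1)^3·36.0000/(36)·0.1179^0·0.9930^6 = -0.958861
d^3_{0,0}(2.9052) = +0.000003 -0.001716 +0.121693 -0.958861 = -0.838882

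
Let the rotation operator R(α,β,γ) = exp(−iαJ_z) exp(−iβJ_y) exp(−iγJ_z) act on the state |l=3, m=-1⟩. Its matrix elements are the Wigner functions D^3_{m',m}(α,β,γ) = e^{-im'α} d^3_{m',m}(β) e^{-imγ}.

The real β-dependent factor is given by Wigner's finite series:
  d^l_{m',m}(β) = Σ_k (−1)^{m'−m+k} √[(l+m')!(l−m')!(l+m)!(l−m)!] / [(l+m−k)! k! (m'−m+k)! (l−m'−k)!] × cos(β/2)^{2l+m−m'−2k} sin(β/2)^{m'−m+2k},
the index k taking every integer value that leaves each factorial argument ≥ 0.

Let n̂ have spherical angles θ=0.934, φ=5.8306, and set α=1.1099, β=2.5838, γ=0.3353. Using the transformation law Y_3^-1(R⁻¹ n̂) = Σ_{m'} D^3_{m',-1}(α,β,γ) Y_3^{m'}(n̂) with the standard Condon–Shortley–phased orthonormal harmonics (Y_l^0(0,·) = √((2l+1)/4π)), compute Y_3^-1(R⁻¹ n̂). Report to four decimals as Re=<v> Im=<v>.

Need the full column D^3_{m',-1} for m'=−3..3 at α=1.1099, β=2.5838, γ=0.3353.
cos(β/2)=0.275295, sin(β/2)=0.961360
d^3_{-3,-1}: single k=2 term ⇒ +0.020559;  D = -0.017807-0.010276i
d^3_{-2,-1}: k∈[1..2] ⇒ +0.004807 -0.117242 = -0.112435;  D = +0.093645-0.062226i
d^3_{-1,-1}: k∈[0..2] ⇒ +0.000435 -0.042467 +0.388411 = +0.346379;  D = +0.043390+0.343650i
d^3_{0,-1}: k∈[0..2] ⇒ -0.005266 +0.192648 -0.783102 = -0.595721;  D = -0.562546-0.196023i
d^3_{1,-1}: k∈[0..2] ⇒ +0.031850 -0.517881 +0.789434 = +0.303404;  D = +0.216843-0.212210i
d^3_{2,-1}: k∈[0..1] ⇒ -0.117242 +0.714871 = +0.597630;  D = -0.184419-0.568464i
d^3_{3,-1}: single k=0 term ⇒ +0.250718;  D = -0.248007-0.036771i
Y_3^{m'}(θ=0.934,φ=5.8306) and Σ D·Y over m':
  (-0.0178-0.0103i)·(+0.0458+0.2119i)  (+0.0936-0.0622i)·(+0.2426+0.3090i)  (+0.0434+0.3437i)·(+0.1794+0.0873i)  (-0.5625-0.1960i)·(-0.2734+0.0000i)  (+0.2168-0.2122i)·(-0.1794+0.0873i)  (-0.1844-0.5685i)·(+0.2426-0.3090i)  (-0.2480-0.0368i)·(-0.0458+0.2119i)
Y_3^-1(R⁻¹ n̂) = -0.046698+0.053833i

Re=-0.0467 Im=0.0538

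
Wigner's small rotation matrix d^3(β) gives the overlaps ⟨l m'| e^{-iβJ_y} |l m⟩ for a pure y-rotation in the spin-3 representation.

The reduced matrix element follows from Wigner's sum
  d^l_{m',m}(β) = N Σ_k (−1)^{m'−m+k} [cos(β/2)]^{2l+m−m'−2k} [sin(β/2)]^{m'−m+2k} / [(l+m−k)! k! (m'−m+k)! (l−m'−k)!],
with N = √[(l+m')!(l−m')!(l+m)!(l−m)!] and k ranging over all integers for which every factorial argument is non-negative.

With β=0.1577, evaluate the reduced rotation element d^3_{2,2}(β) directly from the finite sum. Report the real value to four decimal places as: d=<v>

d^3_{2,2}(β=0.1577) via Wigner's sum:
c=cos(0.1577/2)=0.996893, s=sin(0.1577/2)=0.078768; N=√[120·1·120·1]=120.000000
Admissible k: 0..1 (factorial args all ≥0)
  k=0: (−1)^0·120.0000/(120)·0.9969^6·0.0788^0 = +0.981502
  k=1: (−1)^1·120.0000/(24)·0.9969^4·0.0788^2 = -0.030638
d^3_{2,2}(0.1577) = +0.981502 -0.030638 = +0.950863

d=0.9509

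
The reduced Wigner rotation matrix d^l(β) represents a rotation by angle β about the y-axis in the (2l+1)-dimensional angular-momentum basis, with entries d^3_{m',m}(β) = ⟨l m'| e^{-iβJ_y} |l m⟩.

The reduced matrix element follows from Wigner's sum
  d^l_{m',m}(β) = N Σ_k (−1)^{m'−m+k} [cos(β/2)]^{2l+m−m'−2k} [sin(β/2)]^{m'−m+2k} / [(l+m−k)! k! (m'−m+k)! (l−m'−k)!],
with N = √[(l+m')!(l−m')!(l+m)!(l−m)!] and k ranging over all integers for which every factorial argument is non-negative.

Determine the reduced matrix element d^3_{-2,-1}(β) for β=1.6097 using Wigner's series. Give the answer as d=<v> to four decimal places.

d=-0.4239

d^3_{-2,-1}(β=1.6097) via Wigner's sum:
c=cos(1.6097/2)=0.693219, s=sin(1.6097/2)=0.720727; N=√[1·120·2·24]=75.894664
Admissible k: 1..2 (factorial args all ≥0)
  k=1: (−1)^0·75.8947/(24)·0.6932^5·0.7207^1 = +0.364858
  k=2: (−1)^1·75.8947/(12)·0.6932^3·0.7207^3 = -0.788776
d^3_{-2,-1}(1.6097) = +0.364858 -0.788776 = -0.423918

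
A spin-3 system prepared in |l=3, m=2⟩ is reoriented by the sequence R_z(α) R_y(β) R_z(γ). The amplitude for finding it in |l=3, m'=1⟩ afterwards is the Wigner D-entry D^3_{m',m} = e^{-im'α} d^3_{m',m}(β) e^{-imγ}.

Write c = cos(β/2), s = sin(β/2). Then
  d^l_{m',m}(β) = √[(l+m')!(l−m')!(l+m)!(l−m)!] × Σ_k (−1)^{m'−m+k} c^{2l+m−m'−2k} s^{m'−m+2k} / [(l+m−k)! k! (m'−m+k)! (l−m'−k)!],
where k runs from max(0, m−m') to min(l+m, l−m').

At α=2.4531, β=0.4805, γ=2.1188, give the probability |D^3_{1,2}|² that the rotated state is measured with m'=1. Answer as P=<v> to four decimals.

Split into d^3_{1,2}(β=0.4805) × two z-phases.
With c≡cos(β/2)=0.971279 and s≡sin(β/2)=0.237945, N=[24·2·120·1]^{1/2}=75.894664
k: max(0,(2)−(1))=1 … min(3+(2),3−(1))=2
  k=1: (−1)^0·75.8947/(24)·0.9713^5·0.2379^1 = +0.650424
  k=2: (−1)^1·75.8947/(12)·0.9713^3·0.2379^3 = -0.078072
d^3_{1,2}(0.4805) = +0.650424 -0.078072 = +0.572352
|D^3_{1,2}|² = |d^3_{1,2}(β)|² = (+0.572352)² = 0.327587 (the z-rotation phases have unit modulus)

P=0.3276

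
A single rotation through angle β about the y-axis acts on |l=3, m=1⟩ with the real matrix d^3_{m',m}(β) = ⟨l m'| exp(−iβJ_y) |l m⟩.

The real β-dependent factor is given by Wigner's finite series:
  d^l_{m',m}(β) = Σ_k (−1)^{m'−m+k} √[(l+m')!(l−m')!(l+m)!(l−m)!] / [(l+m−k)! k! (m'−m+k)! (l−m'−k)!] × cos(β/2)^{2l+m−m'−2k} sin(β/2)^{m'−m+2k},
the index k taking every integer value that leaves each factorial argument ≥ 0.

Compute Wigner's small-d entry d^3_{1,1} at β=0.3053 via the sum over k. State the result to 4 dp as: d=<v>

d^3_{1,1}(β=0.3053) via Wigner's sum:
With c≡cos(β/2)=0.988372 and s≡sin(β/2)=0.152058, N=[24·2·24·2]^{1/2}=48.000000
The bounds max(0,m−m')=0 and min(l+m,l−m')=2 give 3 terms
  k=0: (−1)^0·48.0000/(48)·0.9884^6·0.1521^0 = +0.932227
  k=1: (−1)^1·48.0000/(6)·0.9884^4·0.1521^2 = -0.176518
  k=2: (−1)^2·48.0000/(8)·0.9884^2·0.1521^4 = +0.003133
d^3_{1,1}(0.3053) = +0.932227 -0.176518 +0.003133 = +0.758842

d=0.7588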